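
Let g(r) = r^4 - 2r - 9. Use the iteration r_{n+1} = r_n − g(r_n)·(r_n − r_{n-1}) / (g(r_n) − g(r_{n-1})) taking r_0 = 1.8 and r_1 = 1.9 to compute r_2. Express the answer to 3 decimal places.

g(1.8) = -2.10240, g(1.9) = 0.23210
r_2 = 1.90000 − 0.23210·(1.90000 − 1.80000) / (0.23210 − (-2.10240)) = 1.90000 − (0.02321)/(2.33450) = 1.89006

1.890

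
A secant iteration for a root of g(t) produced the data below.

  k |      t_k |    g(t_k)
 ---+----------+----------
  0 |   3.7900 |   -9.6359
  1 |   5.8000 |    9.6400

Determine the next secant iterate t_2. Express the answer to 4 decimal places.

t_2 = 5.8000 − 9.6400·(5.8000 − 3.7900) / (9.6400 − (-9.6359))
   = 5.8000 − (19.376400)/(19.275900) = 4.794786

4.7948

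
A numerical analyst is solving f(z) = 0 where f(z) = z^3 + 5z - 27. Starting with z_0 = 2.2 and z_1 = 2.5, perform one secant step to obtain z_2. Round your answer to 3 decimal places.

f(2.2) = -5.35200, f(2.5) = 1.12500
z_2 = 2.50000 − 1.12500·(2.50000 − 2.20000) / (1.12500 − (-5.35200)) = 2.50000 − (0.33750)/(6.47700) = 2.44789

2.448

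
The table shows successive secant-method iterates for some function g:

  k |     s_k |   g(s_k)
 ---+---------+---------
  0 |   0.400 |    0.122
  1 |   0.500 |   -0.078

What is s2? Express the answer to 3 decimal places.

s2 = 0.500 − (-0.078)·(0.500 − 0.400) / (-0.078 − 0.122)
   = 0.500 − (-0.00780)/(-0.20000) = 0.46100

0.461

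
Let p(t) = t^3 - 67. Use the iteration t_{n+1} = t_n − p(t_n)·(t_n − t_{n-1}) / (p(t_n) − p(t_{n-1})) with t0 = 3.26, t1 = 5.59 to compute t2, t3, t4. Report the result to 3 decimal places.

p(3.26) = -32.35402, p(5.59) = 107.67688
t2 = 5.59000 − 107.67688·(5.59000 − 3.26000) / (107.67688 − (-32.35402)) = 5.59000 − (250.88713)/(140.03090) = 3.79834
p(3.79834) = -12.19968
t3 = 3.79834 − (-12.19968)·(3.79834 − 5.59000) / (-12.19968 − 107.67688) = 3.79834 − (21.85763)/(-119.87656) = 3.98068
p(3.98068) = -3.92293
t4 = 3.98068 − (-3.92293)·(3.98068 − 3.79834) / (-3.92293 − (-12.19968)) = 3.98068 − (-0.71529)/(8.27675) = 4.06710

3.798, 3.981, 4.067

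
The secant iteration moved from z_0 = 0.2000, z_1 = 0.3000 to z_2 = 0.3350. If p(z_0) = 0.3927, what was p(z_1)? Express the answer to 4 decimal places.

0.1018

The secant line through (0.2000, 0.3927) and (0.3000, p(z_1)) crosses zero at z_2 = 0.3350.
So (0.2000, 0.3927), (0.3000, p(z_1)), (0.3350, 0) are collinear:
p(z_1) = 0.3927 · (0.3000 − 0.3350) / (0.2000 − 0.3350) = 0.3927 · (-0.035000)/(-0.135000) = 0.101811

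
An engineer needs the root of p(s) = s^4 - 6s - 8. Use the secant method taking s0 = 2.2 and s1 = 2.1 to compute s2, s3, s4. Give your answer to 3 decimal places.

p(2.2) = 2.22560, p(2.1) = -1.15190
s2 = 2.10000 − (-1.15190)·(2.10000 − 2.20000) / (-1.15190 − 2.22560) = 2.10000 − (0.11519)/(-3.37750) = 2.13411
p(2.13411) = -0.06203
s3 = 2.13411 − (-0.06203)·(2.13411 − 2.10000) / (-0.06203 − (-1.15190)) = 2.13411 − (-0.00212)/(1.08987) = 2.13605
p(2.13605) = 0.00189
s4 = 2.13605 − 0.00189·(2.13605 − 2.13411) / (0.00189 − (-0.06203)) = 2.13605 − (0.00000)/(0.06392) = 2.13599

2.134, 2.136, 2.136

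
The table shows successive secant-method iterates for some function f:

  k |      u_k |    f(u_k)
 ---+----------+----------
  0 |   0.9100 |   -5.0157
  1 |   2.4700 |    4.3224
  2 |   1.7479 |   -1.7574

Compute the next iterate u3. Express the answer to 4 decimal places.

u3 = 1.7479 − (-1.7574)·(1.7479 − 2.4700) / (-1.7574 − 4.3224)
   = 1.7479 − (1.269019)/(-6.079800) = 1.956627

1.9566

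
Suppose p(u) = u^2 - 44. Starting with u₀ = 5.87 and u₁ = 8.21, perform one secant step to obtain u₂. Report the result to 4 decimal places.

p(5.87) = -9.543100, p(8.21) = 23.404100
u₂ = 8.210000 − 23.404100·(8.210000 − 5.870000) / (23.404100 − (-9.543100)) = 8.210000 − (54.765594)/(32.947200) = 6.547777

6.5478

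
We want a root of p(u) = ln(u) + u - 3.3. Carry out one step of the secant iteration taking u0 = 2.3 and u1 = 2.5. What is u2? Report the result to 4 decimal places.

p(2.3) = -0.167091, p(2.5) = 0.116291
u2 = 2.500000 − 0.116291·(2.500000 − 2.300000) / (0.116291 − (-0.167091)) = 2.500000 − (0.023258)/(0.283382) = 2.417926

2.4179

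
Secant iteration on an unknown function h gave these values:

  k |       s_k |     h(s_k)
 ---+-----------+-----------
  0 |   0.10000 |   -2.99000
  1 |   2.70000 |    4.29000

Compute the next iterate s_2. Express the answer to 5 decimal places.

s_2 = 2.70000 − 4.29000·(2.70000 − 0.10000) / (4.29000 − (-2.99000))
   = 2.70000 − (11.1540000)/(7.2800000) = 1.1678571

1.16786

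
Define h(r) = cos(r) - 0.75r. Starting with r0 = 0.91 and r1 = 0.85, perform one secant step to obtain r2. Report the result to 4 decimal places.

0.8648

h(0.91) = -0.068754, h(0.85) = 0.022483
r2 = 0.850000 − 0.022483·(0.850000 − 0.910000) / (0.022483 − (-0.068754)) = 0.850000 − (-0.001349)/(0.091237) = 0.864785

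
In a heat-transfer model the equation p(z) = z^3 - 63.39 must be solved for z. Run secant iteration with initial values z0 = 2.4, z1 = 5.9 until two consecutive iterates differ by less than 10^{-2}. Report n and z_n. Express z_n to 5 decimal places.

n = 6, z_n = 3.98720

p(2.4) = -49.5660000, p(5.9) = 141.9890000
z2 = 5.9000000 − 141.9890000·(3.5000000)/(191.5550000) = 3.3056459;  |Δ| = 2.5943541
p(3.3056459) = -27.2682328
z3 = 3.3056459 − (-27.2682328)·(-2.5943541)/(-169.2572328) = 3.7236100;  |Δ| = 0.4179641
p(3.7236100) = -11.7611356
z4 = 3.7236100 − (-11.7611356)·(0.4179641)/(15.5070972) = 4.0406089;  |Δ| = 0.3169989
p(4.0406089) = 2.5790845
z5 = 4.0406089 − 2.5790845·(0.3169989)/(14.3402201) = 3.9835968;  |Δ| = 0.0570122
p(3.9835968) = -0.1741309
z6 = 3.9835968 − (-0.1741309)·(-0.0570122)/(-2.7532154) = 3.9872026;  |Δ| = 0.0036058
|z6 − z5| = 0.0036058 < 10^{-2}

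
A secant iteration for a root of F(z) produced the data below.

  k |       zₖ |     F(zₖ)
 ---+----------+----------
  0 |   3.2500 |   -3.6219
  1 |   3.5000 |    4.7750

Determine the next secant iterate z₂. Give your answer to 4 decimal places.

3.3578

z₂ = 3.5000 − 4.7750·(3.5000 − 3.2500) / (4.7750 − (-3.6219))
   = 3.5000 − (1.193750)/(8.396900) = 3.357834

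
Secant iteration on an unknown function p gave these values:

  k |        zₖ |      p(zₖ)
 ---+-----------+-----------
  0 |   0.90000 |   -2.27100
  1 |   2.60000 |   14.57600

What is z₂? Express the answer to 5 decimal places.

z₂ = 2.60000 − 14.57600·(2.60000 − 0.90000) / (14.57600 − (-2.27100))
   = 2.60000 − (24.7792000)/(16.8470000) = 1.1291625

1.12916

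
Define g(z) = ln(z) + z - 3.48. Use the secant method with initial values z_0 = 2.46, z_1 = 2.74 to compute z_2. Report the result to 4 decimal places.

g(2.46) = -0.119839, g(2.74) = 0.267958
z_2 = 2.740000 − 0.267958·(2.740000 − 2.460000) / (0.267958 − (-0.119839)) = 2.740000 − (0.075028)/(0.387797) = 2.546527

2.5465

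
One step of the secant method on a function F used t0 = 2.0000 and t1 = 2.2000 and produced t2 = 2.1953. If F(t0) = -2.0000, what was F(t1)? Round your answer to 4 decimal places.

The secant line through (2.0000, -2.0000) and (2.2000, F(t1)) crosses zero at t2 = 2.1953.
So (2.0000, -2.0000), (2.2000, F(t1)), (2.1953, 0) are collinear:
F(t1) = -2.0000 · (2.2000 − 2.1953) / (2.0000 − 2.1953) = -2.0000 · (0.004700)/(-0.195300) = 0.048131

0.0481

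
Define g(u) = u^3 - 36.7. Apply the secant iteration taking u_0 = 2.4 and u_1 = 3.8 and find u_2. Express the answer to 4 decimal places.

3.1802

g(2.4) = -22.876000, g(3.8) = 18.172000
u_2 = 3.800000 − 18.172000·(3.800000 − 2.400000) / (18.172000 − (-22.876000)) = 3.800000 − (25.440800)/(41.048000) = 3.180218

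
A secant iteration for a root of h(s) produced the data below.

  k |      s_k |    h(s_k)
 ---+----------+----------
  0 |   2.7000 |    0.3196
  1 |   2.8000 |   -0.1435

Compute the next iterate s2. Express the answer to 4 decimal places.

2.7690

s2 = 2.8000 − (-0.1435)·(2.8000 − 2.7000) / (-0.1435 − 0.3196)
   = 2.8000 − (-0.014350)/(-0.463100) = 2.769013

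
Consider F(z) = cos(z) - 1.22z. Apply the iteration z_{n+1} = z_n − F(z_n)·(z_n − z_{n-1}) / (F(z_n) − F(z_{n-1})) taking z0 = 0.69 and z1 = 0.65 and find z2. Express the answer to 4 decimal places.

F(0.69) = -0.070554, F(0.65) = 0.003084
z2 = 0.650000 − 0.003084·(0.650000 − 0.690000) / (0.003084 − (-0.070554)) = 0.650000 − (-0.000123)/(0.073638) = 0.651675

0.6517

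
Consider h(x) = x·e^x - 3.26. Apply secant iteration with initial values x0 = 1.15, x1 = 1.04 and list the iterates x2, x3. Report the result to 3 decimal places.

h(1.15) = 0.37192, h(1.04) = -0.31761
x2 = 1.04000 − (-0.31761)·(1.04000 − 1.15000) / (-0.31761 − 0.37192) = 1.04000 − (0.03494)/(-0.68954) = 1.09067
h(1.09067) = -0.01389
x3 = 1.09067 − (-0.01389)·(1.09067 − 1.04000) / (-0.01389 − (-0.31761)) = 1.09067 − (-0.00070)/(0.30373) = 1.09298

1.091, 1.093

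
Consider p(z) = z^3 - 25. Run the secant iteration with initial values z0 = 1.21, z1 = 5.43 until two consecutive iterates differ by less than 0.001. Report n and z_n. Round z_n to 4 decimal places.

p(1.21) = -23.228439, p(5.43) = 135.103007
z2 = 5.430000 − 135.103007·(4.220000)/(158.331446) = 1.829106;  |Δ| = 3.600894
p(1.829106) = -18.880486
z3 = 1.829106 − (-18.880486)·(-3.600894)/(-153.983493) = 2.270625;  |Δ| = 0.441519
p(2.270625) = -13.293248
z4 = 2.270625 − (-13.293248)·(0.441519)/(5.587238) = 3.321094;  |Δ| = 1.050469
p(3.321094) = 11.630563
z5 = 3.321094 − 11.630563·(1.050469)/(24.923811) = 2.830899;  |Δ| = 0.490196
p(2.830899) = -2.313217
z6 = 2.830899 − (-2.313217)·(-0.490196)/(-13.943780) = 2.912220;  |Δ| = 0.081322
p(2.912220) = -0.301387
z7 = 2.912220 − (-0.301387)·(0.081322)/(2.011830) = 2.924403;  |Δ| = 0.012183
p(2.924403) = 0.009873
z8 = 2.924403 − 0.009873·(0.012183)/(0.311261) = 2.924016;  |Δ| = 0.000386
|z8 − z7| = 0.000386 < 0.001

n = 8, z_n = 2.9240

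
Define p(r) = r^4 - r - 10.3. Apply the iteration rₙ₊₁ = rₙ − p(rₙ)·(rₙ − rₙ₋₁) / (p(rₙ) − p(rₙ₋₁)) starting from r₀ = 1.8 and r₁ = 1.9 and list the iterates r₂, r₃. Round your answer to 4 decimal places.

1.8658, 1.8676

p(1.8) = -1.602400, p(1.9) = 0.832100
r₂ = 1.900000 − 0.832100·(1.900000 − 1.800000) / (0.832100 − (-1.602400)) = 1.900000 − (0.083210)/(2.434500) = 1.865820
p(1.865820) = -0.046467
r₃ = 1.865820 − (-0.046467)·(1.865820 − 1.900000) / (-0.046467 − 0.832100) = 1.865820 − (0.001588)/(-0.878567) = 1.867628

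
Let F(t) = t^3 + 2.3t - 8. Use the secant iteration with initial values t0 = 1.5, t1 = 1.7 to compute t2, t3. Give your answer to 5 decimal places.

1.61762, 1.62204

F(1.5) = -1.1750000, F(1.7) = 0.8230000
t2 = 1.7000000 − 0.8230000·(1.7000000 − 1.5000000) / (0.8230000 − (-1.1750000)) = 1.7000000 − (0.1646000)/(1.9980000) = 1.6176176
F(1.6176176) = -0.0466809
t3 = 1.6176176 − (-0.0466809)·(1.6176176 − 1.7000000) / (-0.0466809 − 0.8230000) = 1.6176176 − (0.0038457)/(-0.8696809) = 1.6220396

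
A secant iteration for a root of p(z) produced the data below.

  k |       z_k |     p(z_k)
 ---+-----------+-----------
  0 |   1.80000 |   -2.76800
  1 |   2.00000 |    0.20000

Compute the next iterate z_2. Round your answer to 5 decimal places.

z_2 = 2.00000 − 0.20000·(2.00000 − 1.80000) / (0.20000 − (-2.76800))
   = 2.00000 − (0.0400000)/(2.9680000) = 1.9865229

1.98652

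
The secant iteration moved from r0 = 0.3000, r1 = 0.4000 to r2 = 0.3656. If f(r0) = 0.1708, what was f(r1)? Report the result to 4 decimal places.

-0.0896

The secant line through (0.3000, 0.1708) and (0.4000, f(r1)) crosses zero at r2 = 0.3656.
So (0.3000, 0.1708), (0.4000, f(r1)), (0.3656, 0) are collinear:
f(r1) = 0.1708 · (0.4000 − 0.3656) / (0.3000 − 0.3656) = 0.1708 · (0.034400)/(-0.065600) = -0.089566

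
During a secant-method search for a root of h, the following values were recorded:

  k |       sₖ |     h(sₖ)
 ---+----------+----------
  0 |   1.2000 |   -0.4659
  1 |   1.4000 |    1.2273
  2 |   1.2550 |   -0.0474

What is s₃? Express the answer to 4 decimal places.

s₃ = 1.2550 − (-0.0474)·(1.2550 − 1.4000) / (-0.0474 − 1.2273)
   = 1.2550 − (0.006873)/(-1.274700) = 1.260392

1.2604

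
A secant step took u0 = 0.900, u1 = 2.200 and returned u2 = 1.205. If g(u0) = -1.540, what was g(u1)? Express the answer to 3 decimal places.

The secant line through (0.900, -1.540) and (2.200, g(u1)) crosses zero at u2 = 1.205.
So (0.900, -1.540), (2.200, g(u1)), (1.205, 0) are collinear:
g(u1) = -1.540 · (2.200 − 1.205) / (0.900 − 1.205) = -1.540 · (0.99500)/(-0.30500) = 5.02393

5.024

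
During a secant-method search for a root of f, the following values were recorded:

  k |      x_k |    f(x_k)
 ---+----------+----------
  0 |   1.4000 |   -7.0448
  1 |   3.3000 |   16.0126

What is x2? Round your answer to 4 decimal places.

1.9805

x2 = 3.3000 − 16.0126·(3.3000 − 1.4000) / (16.0126 − (-7.0448))
   = 3.3000 − (30.423940)/(23.057400) = 1.980513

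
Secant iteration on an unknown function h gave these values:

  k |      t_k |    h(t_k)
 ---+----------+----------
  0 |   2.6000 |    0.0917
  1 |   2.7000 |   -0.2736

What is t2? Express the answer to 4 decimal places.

t2 = 2.7000 − (-0.2736)·(2.7000 − 2.6000) / (-0.2736 − 0.0917)
   = 2.7000 − (-0.027360)/(-0.365300) = 2.625103

2.6251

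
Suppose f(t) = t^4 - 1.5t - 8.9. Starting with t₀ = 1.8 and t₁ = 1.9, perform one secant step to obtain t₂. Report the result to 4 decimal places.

f(1.8) = -1.102400, f(1.9) = 1.282100
t₂ = 1.900000 − 1.282100·(1.900000 − 1.800000) / (1.282100 − (-1.102400)) = 1.900000 − (0.128210)/(2.384500) = 1.846232

1.8462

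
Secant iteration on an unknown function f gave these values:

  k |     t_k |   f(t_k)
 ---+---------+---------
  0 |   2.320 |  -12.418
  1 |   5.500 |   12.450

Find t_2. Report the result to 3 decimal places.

t_2 = 5.500 − 12.450·(5.500 − 2.320) / (12.450 − (-12.418))
   = 5.500 − (39.59100)/(24.86800) = 3.90795

3.908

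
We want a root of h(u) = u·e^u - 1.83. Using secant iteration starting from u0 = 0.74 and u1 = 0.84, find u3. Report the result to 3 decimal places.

0.812

h(0.74) = -0.27901, h(0.84) = 0.11575
u2 = 0.84000 − 0.11575·(0.84000 − 0.74000) / (0.11575 − (-0.27901)) = 0.84000 − (0.01157)/(0.39476) = 0.81068
h(0.81068) = -0.00643
u3 = 0.81068 − (-0.00643)·(0.81068 − 0.84000) / (-0.00643 − 0.11575) = 0.81068 − (0.00019)/(-0.12218) = 0.81222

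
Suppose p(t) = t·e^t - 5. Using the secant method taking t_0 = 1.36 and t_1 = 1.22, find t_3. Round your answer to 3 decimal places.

1.327

p(1.36) = 0.29882, p(1.22) = -0.86763
t_2 = 1.22000 − (-0.86763)·(1.22000 − 1.36000) / (-0.86763 − 0.29882) = 1.22000 − (0.12147)/(-1.16645) = 1.32413
p(1.32413) = -0.02267
t_3 = 1.32413 − (-0.02267)·(1.32413 − 1.22000) / (-0.02267 − (-0.86763)) = 1.32413 − (-0.00236)/(0.84496) = 1.32693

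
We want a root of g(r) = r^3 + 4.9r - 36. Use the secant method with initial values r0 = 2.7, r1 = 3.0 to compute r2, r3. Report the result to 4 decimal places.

g(2.7) = -3.087000, g(3.0) = 5.700000
r2 = 3.000000 − 5.700000·(3.000000 − 2.700000) / (5.700000 − (-3.087000)) = 3.000000 − (1.710000)/(8.787000) = 2.805394
g(2.805394) = -0.174448
r3 = 2.805394 − (-0.174448)·(2.805394 − 3.000000) / (-0.174448 − 5.700000) = 2.805394 − (0.033949)/(-5.874448) = 2.811173

2.8054, 2.8112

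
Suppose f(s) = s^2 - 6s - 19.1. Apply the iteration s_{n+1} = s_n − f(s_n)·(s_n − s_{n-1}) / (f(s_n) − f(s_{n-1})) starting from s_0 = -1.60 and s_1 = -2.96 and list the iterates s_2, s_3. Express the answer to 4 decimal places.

-2.2572, -2.2984

f(-1.60) = -6.940000, f(-2.96) = 7.421600
s_2 = -2.960000 − 7.421600·(-2.960000 − (-1.600000)) / (7.421600 − (-6.940000)) = -2.960000 − (-10.093376)/(14.361600) = -2.257197
f(-2.257197) = -0.461880
s_3 = -2.257197 − (-0.461880)·(-2.257197 − (-2.960000)) / (-0.461880 − 7.421600) = -2.257197 − (-0.324611)/(-7.883480) = -2.298373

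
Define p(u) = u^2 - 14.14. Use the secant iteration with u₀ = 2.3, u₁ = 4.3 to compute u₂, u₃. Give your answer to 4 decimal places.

p(2.3) = -8.850000, p(4.3) = 4.350000
u₂ = 4.300000 − 4.350000·(4.300000 − 2.300000) / (4.350000 − (-8.850000)) = 4.300000 − (8.700000)/(13.200000) = 3.640909
p(3.640909) = -0.883781
u₃ = 3.640909 − (-0.883781)·(3.640909 − 4.300000) / (-0.883781 − 4.350000) = 3.640909 − (0.582492)/(-5.233781) = 3.752204

3.6409, 3.7522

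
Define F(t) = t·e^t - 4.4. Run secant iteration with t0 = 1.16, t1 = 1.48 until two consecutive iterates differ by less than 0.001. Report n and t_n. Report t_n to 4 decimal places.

F(1.16) = -0.699677, F(1.48) = 2.101560
t2 = 1.480000 − 2.101560·(0.320000)/(2.801237) = 1.239928;  |Δ| = 0.240072
F(1.239928) = -0.115598
t3 = 1.239928 − (-0.115598)·(-0.240072)/(-2.217158) = 1.252445;  |Δ| = 0.012517
F(1.252445) = -0.017839
t4 = 1.252445 − (-0.017839)·(0.012517)/(0.097759) = 1.254729;  |Δ| = 0.002284
F(1.254729) = 0.000191
t5 = 1.254729 − 0.000191·(0.002284)/(0.018030) = 1.254704;  |Δ| = 0.000024
|t5 − t4| = 0.000024 < 0.001

n = 5, t_n = 1.2547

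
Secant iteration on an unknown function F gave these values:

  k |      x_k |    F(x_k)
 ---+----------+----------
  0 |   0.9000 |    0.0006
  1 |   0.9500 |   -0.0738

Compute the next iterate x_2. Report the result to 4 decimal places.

x_2 = 0.9500 − (-0.0738)·(0.9500 − 0.9000) / (-0.0738 − 0.0006)
   = 0.9500 − (-0.003690)/(-0.074400) = 0.900403

0.9004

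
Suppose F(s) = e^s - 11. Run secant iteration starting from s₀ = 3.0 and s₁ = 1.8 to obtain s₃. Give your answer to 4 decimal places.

F(3.0) = 9.085537, F(1.8) = -4.950353
s₂ = 1.800000 − (-4.950353)·(1.800000 − 3.000000) / (-4.950353 − 9.085537) = 1.800000 − (5.940423)/(-14.035889) = 2.223231
F(2.223231) = -1.762872
s₃ = 2.223231 − (-1.762872)·(2.223231 − 1.800000) / (-1.762872 − (-4.950353)) = 2.223231 − (-0.746102)/(3.187480) = 2.457304

2.4573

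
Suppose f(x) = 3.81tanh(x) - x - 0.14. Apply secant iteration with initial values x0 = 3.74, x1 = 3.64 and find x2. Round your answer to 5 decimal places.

f(3.74) = -0.0742972, f(3.64) = 0.0247520
x2 = 3.6400000 − 0.0247520·(3.6400000 − 3.7400000) / (0.0247520 − (-0.0742972)) = 3.6400000 − (-0.0024752)/(0.0990492) = 3.6649896

3.66499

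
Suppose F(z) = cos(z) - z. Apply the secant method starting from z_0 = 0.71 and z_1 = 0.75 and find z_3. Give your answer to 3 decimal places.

F(0.71) = 0.04836, F(0.75) = -0.01831
z_2 = 0.75000 − (-0.01831)·(0.75000 − 0.71000) / (-0.01831 − 0.04836) = 0.75000 − (-0.00073)/(-0.06667) = 0.73901
F(0.73901) = 0.00012
z_3 = 0.73901 − 0.00012·(0.73901 − 0.75000) / (0.00012 − (-0.01831)) = 0.73901 − (0.00000)/(0.01843) = 0.73908

0.739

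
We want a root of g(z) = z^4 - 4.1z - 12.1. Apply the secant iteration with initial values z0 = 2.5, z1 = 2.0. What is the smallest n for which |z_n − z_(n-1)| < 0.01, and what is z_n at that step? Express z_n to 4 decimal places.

g(2.5) = 16.712500, g(2.0) = -4.300000
z2 = 2.000000 − (-4.300000)·(-0.500000)/(-21.012500) = 2.102320;  |Δ| = 0.102320
g(2.102320) = -1.185326
z3 = 2.102320 − (-1.185326)·(0.102320)/(3.114674) = 2.141259;  |Δ| = 0.038939
g(2.141259) = 0.142977
z4 = 2.141259 − 0.142977·(0.038939)/(1.328303) = 2.137068;  |Δ| = 0.004191
|z4 − z3| = 0.004191 < 0.01

n = 4, z_n = 2.1371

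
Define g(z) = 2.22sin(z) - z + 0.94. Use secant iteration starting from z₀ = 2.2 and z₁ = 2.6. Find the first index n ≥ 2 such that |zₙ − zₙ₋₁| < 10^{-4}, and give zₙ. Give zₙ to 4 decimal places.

g(2.2) = 0.534862, g(2.6) = -0.515587
z₂ = 2.600000 − (-0.515587)·(0.400000)/(-1.050449) = 2.403670;  |Δ| = 0.196330
g(2.403670) = 0.029841
z₃ = 2.403670 − 0.029841·(-0.196330)/(0.545428) = 2.414411;  |Δ| = 0.010741
g(2.414411) = 0.001371
z₄ = 2.414411 − 0.001371·(0.010741)/(-0.028470) = 2.414928;  |Δ| = 0.000517
g(2.414928) = -0.000004
z₅ = 2.414928 − (-0.000004)·(0.000517)/(-0.001375) = 2.414927;  |Δ| = 0.000002
|z₅ − z₄| = 0.000002 < 10^{-4}

n = 5, zₙ = 2.4149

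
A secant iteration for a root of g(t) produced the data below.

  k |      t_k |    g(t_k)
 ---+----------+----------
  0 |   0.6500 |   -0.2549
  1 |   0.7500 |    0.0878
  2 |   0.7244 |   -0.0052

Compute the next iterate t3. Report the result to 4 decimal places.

t3 = 0.7244 − (-0.0052)·(0.7244 − 0.7500) / (-0.0052 − 0.0878)
   = 0.7244 − (0.000133)/(-0.093000) = 0.725831

0.7258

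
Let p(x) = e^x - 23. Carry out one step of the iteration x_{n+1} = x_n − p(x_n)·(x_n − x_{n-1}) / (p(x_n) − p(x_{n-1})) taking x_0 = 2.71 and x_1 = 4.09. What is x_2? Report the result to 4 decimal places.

p(2.71) = -7.970724, p(4.09) = 36.739892
x_2 = 4.090000 − 36.739892·(4.090000 − 2.710000) / (36.739892 − (-7.970724)) = 4.090000 − (50.701051)/(44.710616) = 2.956018

2.9560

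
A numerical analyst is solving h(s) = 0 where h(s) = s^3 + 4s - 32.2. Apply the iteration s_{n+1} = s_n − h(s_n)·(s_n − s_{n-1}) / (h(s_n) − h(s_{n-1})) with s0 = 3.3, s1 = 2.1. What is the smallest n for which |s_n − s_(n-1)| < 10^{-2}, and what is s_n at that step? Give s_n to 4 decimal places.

n = 5, s_n = 2.7650

h(3.3) = 16.937000, h(2.1) = -14.539000
s2 = 2.100000 − (-14.539000)·(-1.200000)/(-31.476000) = 2.654289;  |Δ| = 0.554289
h(2.654289) = -2.882715
s3 = 2.654289 − (-2.882715)·(0.554289)/(11.656285) = 2.791370;  |Δ| = 0.137081
h(2.791370) = 0.715131
s4 = 2.791370 − 0.715131·(0.137081)/(3.597845) = 2.764123;  |Δ| = 0.027247
h(2.764123) = -0.024569
s5 = 2.764123 − (-0.024569)·(-0.027247)/(-0.739700) = 2.765028;  |Δ| = 0.000905
|s5 − s4| = 0.000905 < 10^{-2}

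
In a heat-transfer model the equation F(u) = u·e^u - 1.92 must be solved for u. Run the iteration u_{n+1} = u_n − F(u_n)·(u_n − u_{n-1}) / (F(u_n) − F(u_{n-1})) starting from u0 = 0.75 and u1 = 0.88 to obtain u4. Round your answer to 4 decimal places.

0.8339

F(0.75) = -0.332250, F(0.88) = 0.201592
u2 = 0.880000 − 0.201592·(0.880000 − 0.750000) / (0.201592 − (-0.332250)) = 0.880000 − (0.026207)/(0.533842) = 0.830909
F(0.830909) = -0.012729
u3 = 0.830909 − (-0.012729)·(0.830909 − 0.880000) / (-0.012729 − 0.201592) = 0.830909 − (0.000625)/(-0.214320) = 0.833824
F(0.833824) = -0.000448
u4 = 0.833824 − (-0.000448)·(0.833824 − 0.830909) / (-0.000448 − (-0.012729)) = 0.833824 − (-0.000001)/(0.012281) = 0.833931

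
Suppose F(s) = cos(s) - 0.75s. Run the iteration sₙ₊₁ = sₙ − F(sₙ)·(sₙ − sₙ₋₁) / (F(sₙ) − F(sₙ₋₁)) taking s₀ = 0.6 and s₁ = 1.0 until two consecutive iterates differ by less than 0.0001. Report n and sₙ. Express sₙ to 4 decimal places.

n = 5, sₙ = 0.8649

F(0.6) = 0.375336, F(1.0) = -0.209698
s₂ = 1.000000 − (-0.209698)·(0.400000)/(-0.585033) = 0.856625;  |Δ| = 0.143375
F(0.856625) = 0.012523
s₃ = 0.856625 − 0.012523·(-0.143375)/(0.222220) = 0.864705;  |Δ| = 0.008079
F(0.864705) = 0.000337
s₄ = 0.864705 − 0.000337·(0.008079)/(-0.012186) = 0.864928;  |Δ| = 0.000223
F(0.864928) = -0.000001
s₅ = 0.864928 − (-0.000001)·(0.000223)/(-0.000337) = 0.864927;  |Δ| = 0.000000
|s₅ − s₄| = 0.000000 < 0.0001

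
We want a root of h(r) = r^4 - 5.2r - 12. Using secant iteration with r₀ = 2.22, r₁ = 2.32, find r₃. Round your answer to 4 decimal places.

2.2005

h(2.22) = 0.745127, h(2.32) = 4.906230
r₂ = 2.320000 − 4.906230·(2.320000 − 2.220000) / (4.906230 − 0.745127) = 2.320000 − (0.490623)/(4.161103) = 2.202093
h(2.202093) = 0.063991
r₃ = 2.202093 − 0.063991·(2.202093 − 2.320000) / (0.063991 − 4.906230) = 2.202093 − (-0.007545)/(-4.842239) = 2.200535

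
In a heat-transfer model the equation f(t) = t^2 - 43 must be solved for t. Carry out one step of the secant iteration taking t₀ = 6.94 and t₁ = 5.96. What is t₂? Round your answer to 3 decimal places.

f(6.94) = 5.16360, f(5.96) = -7.47840
t₂ = 5.96000 − (-7.47840)·(5.96000 − 6.94000) / (-7.47840 − 5.16360) = 5.96000 − (7.32883)/(-12.64200) = 6.53972

6.540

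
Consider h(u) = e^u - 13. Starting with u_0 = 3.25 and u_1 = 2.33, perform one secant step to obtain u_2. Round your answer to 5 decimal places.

h(3.25) = 12.7903399, h(2.33) = -2.7220585
u_2 = 2.3300000 − (-2.7220585)·(2.3300000 − 3.2500000) / (-2.7220585 − 12.7903399) = 2.3300000 − (2.5042938)/(-15.5123984) = 2.4914382

2.49144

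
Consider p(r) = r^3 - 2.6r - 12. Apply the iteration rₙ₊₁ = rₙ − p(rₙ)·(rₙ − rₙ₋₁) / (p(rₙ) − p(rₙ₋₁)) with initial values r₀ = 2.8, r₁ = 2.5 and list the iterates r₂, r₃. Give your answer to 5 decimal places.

p(2.8) = 2.6720000, p(2.5) = -2.8750000
r₂ = 2.5000000 − (-2.8750000)·(2.5000000 − 2.8000000) / (-2.8750000 − 2.6720000) = 2.5000000 − (0.8625000)/(-5.5470000) = 2.6554895
p(2.6554895) = -0.1787588
r₃ = 2.6554895 − (-0.1787588)·(2.6554895 − 2.5000000) / (-0.1787588 − (-2.8750000)) = 2.6554895 − (-0.0277951)/(2.6962412) = 2.6657983

2.65549, 2.66580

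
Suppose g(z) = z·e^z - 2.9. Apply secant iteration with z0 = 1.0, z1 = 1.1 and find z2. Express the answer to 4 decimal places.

g(1.0) = -0.181718, g(1.1) = 0.404583
z2 = 1.100000 − 0.404583·(1.100000 − 1.000000) / (0.404583 − (-0.181718)) = 1.100000 − (0.040458)/(0.586301) = 1.030994

1.0310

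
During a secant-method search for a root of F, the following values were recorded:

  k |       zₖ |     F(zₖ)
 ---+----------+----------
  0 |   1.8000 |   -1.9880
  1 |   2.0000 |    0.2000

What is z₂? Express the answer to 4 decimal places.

z₂ = 2.0000 − 0.2000·(2.0000 − 1.8000) / (0.2000 − (-1.9880))
   = 2.0000 − (0.040000)/(2.188000) = 1.981718

1.9817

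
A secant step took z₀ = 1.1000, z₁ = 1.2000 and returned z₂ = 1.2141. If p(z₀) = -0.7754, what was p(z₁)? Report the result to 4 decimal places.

The secant line through (1.1000, -0.7754) and (1.2000, p(z₁)) crosses zero at z₂ = 1.2141.
So (1.1000, -0.7754), (1.2000, p(z₁)), (1.2141, 0) are collinear:
p(z₁) = -0.7754 · (1.2000 − 1.2141) / (1.1000 − 1.2141) = -0.7754 · (-0.014100)/(-0.114100) = -0.095821

-0.0958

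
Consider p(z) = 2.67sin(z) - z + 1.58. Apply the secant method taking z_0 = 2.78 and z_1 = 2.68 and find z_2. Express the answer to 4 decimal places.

p(2.78) = -0.255449, p(2.68) = 0.089150
z_2 = 2.680000 − 0.089150·(2.680000 − 2.780000) / (0.089150 − (-0.255449)) = 2.680000 − (-0.008915)/(0.344599) = 2.705871

2.7059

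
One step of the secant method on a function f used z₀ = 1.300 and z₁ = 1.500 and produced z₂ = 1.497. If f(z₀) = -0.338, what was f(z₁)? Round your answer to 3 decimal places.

The secant line through (1.300, -0.338) and (1.500, f(z₁)) crosses zero at z₂ = 1.497.
So (1.300, -0.338), (1.500, f(z₁)), (1.497, 0) are collinear:
f(z₁) = -0.338 · (1.500 − 1.497) / (1.300 − 1.497) = -0.338 · (0.00300)/(-0.19700) = 0.00515

0.005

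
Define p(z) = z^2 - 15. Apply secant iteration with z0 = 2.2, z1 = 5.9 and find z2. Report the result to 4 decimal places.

3.4543

p(2.2) = -10.160000, p(5.9) = 19.810000
z2 = 5.900000 − 19.810000·(5.900000 − 2.200000) / (19.810000 − (-10.160000)) = 5.900000 − (73.297000)/(29.970000) = 3.454321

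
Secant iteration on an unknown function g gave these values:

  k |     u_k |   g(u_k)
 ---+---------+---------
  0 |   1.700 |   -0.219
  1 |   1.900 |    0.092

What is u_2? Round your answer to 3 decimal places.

u_2 = 1.900 − 0.092·(1.900 − 1.700) / (0.092 − (-0.219))
   = 1.900 − (0.01840)/(0.31100) = 1.84084

1.841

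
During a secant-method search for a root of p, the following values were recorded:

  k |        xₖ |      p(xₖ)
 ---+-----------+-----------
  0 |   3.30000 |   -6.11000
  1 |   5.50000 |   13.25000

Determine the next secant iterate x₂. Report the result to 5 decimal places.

3.99432

x₂ = 5.50000 − 13.25000·(5.50000 − 3.30000) / (13.25000 − (-6.11000))
   = 5.50000 − (29.1500000)/(19.3600000) = 3.9943182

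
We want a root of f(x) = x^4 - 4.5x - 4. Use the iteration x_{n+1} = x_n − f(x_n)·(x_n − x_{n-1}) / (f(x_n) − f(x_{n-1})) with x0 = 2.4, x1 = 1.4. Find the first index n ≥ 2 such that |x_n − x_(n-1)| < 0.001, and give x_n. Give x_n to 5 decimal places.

n = 7, x_n = 1.87855

f(2.4) = 18.3776000, f(1.4) = -6.4584000
x2 = 1.4000000 − (-6.4584000)·(-1.0000000)/(-24.8360000) = 1.6600419;  |Δ| = 0.2600419
f(1.6600419) = -3.8760909
x3 = 1.6600419 − (-3.8760909)·(0.2600419)/(2.5823091) = 2.0503692;  |Δ| = 0.3903274
f(2.0503692) = 4.4470724
x4 = 2.0503692 − 4.4470724·(0.3903274)/(8.3231633) = 1.8418170;  |Δ| = 0.2085522
f(1.8418170) = -0.7805453
x5 = 1.8418170 − (-0.7805453)·(-0.2085522)/(-5.2276177) = 1.8729564;  |Δ| = 0.0311393
f(1.8729564) = -0.1224817
x6 = 1.8729564 − (-0.1224817)·(0.0311393)/(0.6580636) = 1.8787521;  |Δ| = 0.0057958
f(1.8787521) = 0.0044652
x7 = 1.8787521 − 0.0044652·(0.0057958)/(0.1269469) = 1.8785483;  |Δ| = 0.0002039
|x7 − x6| = 0.0002039 < 0.001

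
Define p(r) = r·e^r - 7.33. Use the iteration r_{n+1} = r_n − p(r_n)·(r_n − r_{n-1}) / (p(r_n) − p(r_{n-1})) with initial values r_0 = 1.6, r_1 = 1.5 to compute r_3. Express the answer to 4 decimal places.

p(1.6) = 0.594852, p(1.5) = -0.607466
r_2 = 1.500000 − (-0.607466)·(1.500000 − 1.600000) / (-0.607466 − 0.594852) = 1.500000 − (0.060747)/(-1.202318) = 1.550525
p(1.550525) = -0.020916
r_3 = 1.550525 − (-0.020916)·(1.550525 − 1.500000) / (-0.020916 − (-0.607466)) = 1.550525 − (-0.001057)/(0.586550) = 1.552326

1.5523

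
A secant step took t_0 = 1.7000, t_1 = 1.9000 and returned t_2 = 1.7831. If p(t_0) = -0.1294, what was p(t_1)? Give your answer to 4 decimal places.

0.1820

The secant line through (1.7000, -0.1294) and (1.9000, p(t_1)) crosses zero at t_2 = 1.7831.
So (1.7000, -0.1294), (1.9000, p(t_1)), (1.7831, 0) are collinear:
p(t_1) = -0.1294 · (1.9000 − 1.7831) / (1.7000 − 1.7831) = -0.1294 · (0.116900)/(-0.083100) = 0.182032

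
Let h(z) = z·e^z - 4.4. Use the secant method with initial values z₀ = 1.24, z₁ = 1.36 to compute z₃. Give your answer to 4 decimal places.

h(1.24) = -0.115039, h(1.36) = 0.898823
z₂ = 1.360000 − 0.898823·(1.360000 − 1.240000) / (0.898823 − (-0.115039)) = 1.360000 − (0.107859)/(1.013862) = 1.253616
h(1.253616) = -0.008600
z₃ = 1.253616 − (-0.008600)·(1.253616 − 1.360000) / (-0.008600 − 0.898823) = 1.253616 − (0.000915)/(-0.907423) = 1.254624

1.2546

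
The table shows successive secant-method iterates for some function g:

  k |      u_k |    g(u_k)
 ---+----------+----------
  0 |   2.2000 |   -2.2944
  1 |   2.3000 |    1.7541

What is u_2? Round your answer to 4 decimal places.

2.2567

u_2 = 2.3000 − 1.7541·(2.3000 − 2.2000) / (1.7541 − (-2.2944))
   = 2.3000 − (0.175410)/(4.048500) = 2.256673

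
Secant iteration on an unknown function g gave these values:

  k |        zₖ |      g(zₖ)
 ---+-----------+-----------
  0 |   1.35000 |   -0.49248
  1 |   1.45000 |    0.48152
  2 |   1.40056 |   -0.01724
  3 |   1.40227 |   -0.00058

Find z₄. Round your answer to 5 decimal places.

z₄ = 1.40227 − (-0.00058)·(1.40227 − 1.40056) / (-0.00058 − (-0.01724))
   = 1.40227 − (-0.0000010)/(0.0166600) = 1.4023295

1.40233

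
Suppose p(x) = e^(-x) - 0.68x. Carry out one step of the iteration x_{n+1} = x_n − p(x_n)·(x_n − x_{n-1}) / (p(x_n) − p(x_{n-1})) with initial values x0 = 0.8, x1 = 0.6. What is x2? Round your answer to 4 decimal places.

0.7196

p(0.8) = -0.094671, p(0.6) = 0.140812
x2 = 0.600000 − 0.140812·(0.600000 − 0.800000) / (0.140812 − (-0.094671)) = 0.600000 − (-0.028162)/(0.235483) = 0.719594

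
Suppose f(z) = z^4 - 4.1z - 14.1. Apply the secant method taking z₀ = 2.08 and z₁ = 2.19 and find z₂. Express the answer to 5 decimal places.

f(2.08) = -3.9102630, f(2.19) = -0.0764248
z₂ = 2.1900000 − (-0.0764248)·(2.1900000 − 2.0800000) / (-0.0764248 − (-3.9102630)) = 2.1900000 − (-0.0084067)/(3.8338382) = 2.1921928

2.19219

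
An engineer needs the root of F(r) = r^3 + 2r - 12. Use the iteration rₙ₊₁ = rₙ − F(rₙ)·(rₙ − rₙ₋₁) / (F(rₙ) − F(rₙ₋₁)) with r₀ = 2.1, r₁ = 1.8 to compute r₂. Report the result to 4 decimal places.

F(2.1) = 1.461000, F(1.8) = -2.568000
r₂ = 1.800000 − (-2.568000)·(1.800000 − 2.100000) / (-2.568000 − 1.461000) = 1.800000 − (0.770400)/(-4.029000) = 1.991214

1.9912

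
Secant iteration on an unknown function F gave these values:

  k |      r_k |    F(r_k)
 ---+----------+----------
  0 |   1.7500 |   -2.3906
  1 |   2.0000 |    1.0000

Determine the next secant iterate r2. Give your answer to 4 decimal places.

r2 = 2.0000 − 1.0000·(2.0000 − 1.7500) / (1.0000 − (-2.3906))
   = 2.0000 − (0.250000)/(3.390600) = 1.926267

1.9263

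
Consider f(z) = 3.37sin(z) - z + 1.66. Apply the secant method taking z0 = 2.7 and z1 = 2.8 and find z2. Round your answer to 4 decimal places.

2.7973

f(2.7) = 0.400270, f(2.8) = -0.011090
z2 = 2.800000 − (-0.011090)·(2.800000 − 2.700000) / (-0.011090 − 0.400270) = 2.800000 − (-0.001109)/(-0.411360) = 2.797304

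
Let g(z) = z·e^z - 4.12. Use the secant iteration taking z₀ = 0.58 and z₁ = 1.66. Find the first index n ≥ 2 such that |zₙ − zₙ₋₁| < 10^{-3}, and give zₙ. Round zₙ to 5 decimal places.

n = 6, zₙ = 1.21835

g(0.58) = -3.0840977, g(1.66) = 4.6104560
z₂ = 1.6600000 − 4.6104560·(1.0800000)/(7.6945537) = 1.0128809;  |Δ| = 0.6471191
g(1.0128809) = -1.3310098
z₃ = 1.0128809 − (-1.3310098)·(-0.6471191)/(-5.9414658) = 1.1578488;  |Δ| = 0.1449679
g(1.1578488) = -0.4344762
z₄ = 1.1578488 − (-0.4344762)·(0.1449679)/(0.8965336) = 1.2281029;  |Δ| = 0.0702540
g(1.2281029) = 0.0736583
z₅ = 1.2281029 − 0.0736583·(0.0702540)/(0.5081346) = 1.2179190;  |Δ| = 0.0101839
g(1.2179190) = -0.0032559
z₆ = 1.2179190 − (-0.0032559)·(-0.0101839)/(-0.0769142) = 1.2183501;  |Δ| = 0.0004311
|z₆ − z₅| = 0.0004311 < 10^{-3}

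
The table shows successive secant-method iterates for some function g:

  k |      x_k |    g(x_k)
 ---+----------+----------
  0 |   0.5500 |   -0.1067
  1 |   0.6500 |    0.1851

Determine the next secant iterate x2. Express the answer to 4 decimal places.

x2 = 0.6500 − 0.1851·(0.6500 − 0.5500) / (0.1851 − (-0.1067))
   = 0.6500 − (0.018510)/(0.291800) = 0.586566

0.5866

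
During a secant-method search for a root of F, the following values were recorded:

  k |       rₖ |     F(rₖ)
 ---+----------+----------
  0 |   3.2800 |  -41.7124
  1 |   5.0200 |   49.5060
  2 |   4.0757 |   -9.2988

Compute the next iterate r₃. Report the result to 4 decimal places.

4.2250

r₃ = 4.0757 − (-9.2988)·(4.0757 − 5.0200) / (-9.2988 − 49.5060)
   = 4.0757 − (8.780857)/(-58.804800) = 4.225022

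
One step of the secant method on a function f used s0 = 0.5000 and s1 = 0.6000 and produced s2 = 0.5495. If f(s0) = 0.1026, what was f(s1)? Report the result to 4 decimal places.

The secant line through (0.5000, 0.1026) and (0.6000, f(s1)) crosses zero at s2 = 0.5495.
So (0.5000, 0.1026), (0.6000, f(s1)), (0.5495, 0) are collinear:
f(s1) = 0.1026 · (0.6000 − 0.5495) / (0.5000 − 0.5495) = 0.1026 · (0.050500)/(-0.049500) = -0.104673

-0.1047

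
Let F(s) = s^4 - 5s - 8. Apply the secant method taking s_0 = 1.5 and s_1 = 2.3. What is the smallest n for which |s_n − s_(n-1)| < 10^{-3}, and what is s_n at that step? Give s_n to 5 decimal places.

n = 6, s_n = 2.06966

F(1.5) = -10.4375000, F(2.3) = 8.4841000
s_2 = 2.3000000 − 8.4841000·(0.8000000)/(18.9216000) = 1.9412946;  |Δ| = 0.3587054
F(1.9412946) = -3.5039406
s_3 = 1.9412946 − (-3.5039406)·(-0.3587054)/(-11.9880406) = 2.0461393;  |Δ| = 0.1048447
F(2.0461393) = -0.7023567
s_4 = 2.0461393 − (-0.7023567)·(0.1048447)/(2.8015838) = 2.0724238;  |Δ| = 0.0262846
F(2.0724238) = 0.0843955
s_5 = 2.0724238 − 0.0843955·(0.0262846)/(0.7867522) = 2.0696043;  |Δ| = 0.0028196
F(2.0696043) = -0.0016890
s_6 = 2.0696043 − (-0.0016890)·(-0.0028196)/(-0.0860845) = 2.0696596;  |Δ| = 0.0000553
|s_6 − s_5| = 0.0000553 < 10^{-3}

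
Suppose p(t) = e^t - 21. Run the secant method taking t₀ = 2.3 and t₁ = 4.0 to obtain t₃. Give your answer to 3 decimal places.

2.909

p(2.3) = -11.02582, p(4.0) = 33.59815
t₂ = 4.00000 − 33.59815·(4.00000 − 2.30000) / (33.59815 − (-11.02582)) = 4.00000 − (57.11686)/(44.62397) = 2.72004
p(2.72004) = -5.81906
t₃ = 2.72004 − (-5.81906)·(2.72004 − 4.00000) / (-5.81906 − 33.59815) = 2.72004 − (7.44816)/(-39.41721) = 2.90900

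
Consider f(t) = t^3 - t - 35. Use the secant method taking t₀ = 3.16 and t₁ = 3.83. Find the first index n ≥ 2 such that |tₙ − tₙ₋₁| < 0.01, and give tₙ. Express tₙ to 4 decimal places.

n = 4, tₙ = 3.3730

f(3.16) = -6.605504, f(3.83) = 17.351887
t₂ = 3.830000 − 17.351887·(0.670000)/(23.957391) = 3.344732;  |Δ| = 0.485268
f(3.344732) = -0.926451
t₃ = 3.344732 − (-0.926451)·(-0.485268)/(-18.278338) = 3.369328;  |Δ| = 0.024596
f(3.369328) = -0.119472
t₄ = 3.369328 − (-0.119472)·(0.024596)/(0.806979) = 3.372969;  |Δ| = 0.003641
|t₄ − t₃| = 0.003641 < 0.01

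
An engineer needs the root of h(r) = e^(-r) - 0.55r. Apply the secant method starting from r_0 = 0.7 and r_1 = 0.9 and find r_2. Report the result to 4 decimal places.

0.8116

h(0.7) = 0.111585, h(0.9) = -0.088430
r_2 = 0.900000 − (-0.088430)·(0.900000 − 0.700000) / (-0.088430 − 0.111585) = 0.900000 − (-0.017686)/(-0.200016) = 0.811577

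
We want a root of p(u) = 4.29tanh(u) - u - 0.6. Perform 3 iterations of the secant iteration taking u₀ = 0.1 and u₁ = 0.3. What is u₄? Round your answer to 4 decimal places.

0.1851

p(0.1) = -0.272424, p(0.3) = 0.349731
u₂ = 0.300000 − 0.349731·(0.300000 − 0.100000) / (0.349731 − (-0.272424)) = 0.300000 − (0.069946)/(0.622155) = 0.187574
p(0.187574) = 0.007813
u₃ = 0.187574 − 0.007813·(0.187574 − 0.300000) / (0.007813 − 0.349731) = 0.187574 − (-0.000878)/(-0.341918) = 0.185005
p(0.185005) = -0.000265
u₄ = 0.185005 − (-0.000265)·(0.185005 − 0.187574) / (-0.000265 − 0.007813) = 0.185005 − (0.000001)/(-0.008078) = 0.185090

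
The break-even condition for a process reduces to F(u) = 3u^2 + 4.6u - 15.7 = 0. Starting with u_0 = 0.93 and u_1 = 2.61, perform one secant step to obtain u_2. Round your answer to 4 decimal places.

F(0.93) = -8.827300, F(2.61) = 16.742300
u_2 = 2.610000 − 16.742300·(2.610000 − 0.930000) / (16.742300 − (-8.827300)) = 2.610000 − (28.127064)/(25.569600) = 1.509980

1.5100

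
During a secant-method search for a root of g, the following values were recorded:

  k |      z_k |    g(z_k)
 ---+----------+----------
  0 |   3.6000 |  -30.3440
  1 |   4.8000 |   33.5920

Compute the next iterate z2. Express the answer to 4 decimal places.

4.1695

z2 = 4.8000 − 33.5920·(4.8000 − 3.6000) / (33.5920 − (-30.3440))
   = 4.8000 − (40.310400)/(63.936000) = 4.169520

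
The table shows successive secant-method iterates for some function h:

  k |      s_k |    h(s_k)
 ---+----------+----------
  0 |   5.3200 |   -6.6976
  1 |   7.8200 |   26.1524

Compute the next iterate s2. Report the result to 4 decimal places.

5.8297

s2 = 7.8200 − 26.1524·(7.8200 − 5.3200) / (26.1524 − (-6.6976))
   = 7.8200 − (65.381000)/(32.850000) = 5.829711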